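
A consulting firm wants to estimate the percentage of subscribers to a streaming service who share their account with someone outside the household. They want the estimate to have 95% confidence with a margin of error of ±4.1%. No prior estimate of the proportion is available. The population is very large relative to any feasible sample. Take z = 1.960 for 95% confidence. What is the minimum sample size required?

With no prior estimate, use p = 0.5, giving p(1−p) = 0.25.
n = z²·p(1−p)/E² = 1.960² × 0.2500 / 0.041² = 3.8416 × 0.2500 / 0.001681 ≈ 571.33.
Rounding up gives n = 572.

572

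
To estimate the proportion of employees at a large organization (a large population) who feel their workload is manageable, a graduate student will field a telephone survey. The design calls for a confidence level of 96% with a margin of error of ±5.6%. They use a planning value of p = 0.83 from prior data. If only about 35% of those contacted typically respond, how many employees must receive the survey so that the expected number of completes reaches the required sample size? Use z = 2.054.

543

Completed interviews needed: n₀ = 2.054² × 0.1411 / 0.056² ≈ 189.82 → 190.
At a 35% response rate, contacts needed = 190 / 0.35 ≈ 542.86 → 543.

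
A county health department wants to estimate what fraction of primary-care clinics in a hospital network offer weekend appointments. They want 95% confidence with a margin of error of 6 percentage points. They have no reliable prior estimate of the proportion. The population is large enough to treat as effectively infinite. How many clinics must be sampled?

For 95% confidence, z = 1.96.
With no prior estimate, use p = 0.5, giving p(1−p) = 0.25.
n = z²·p(1−p)/E² = 1.96² × 0.2500 / 0.060² = 3.8416 × 0.2500 / 0.003600 ≈ 266.78.
Rounding up gives n = 267.

267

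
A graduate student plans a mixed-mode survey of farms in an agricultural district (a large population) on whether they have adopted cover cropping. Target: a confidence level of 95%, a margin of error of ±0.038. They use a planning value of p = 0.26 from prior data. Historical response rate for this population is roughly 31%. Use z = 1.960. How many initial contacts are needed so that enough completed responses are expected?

1652

Completed interviews needed: n₀ = 1.960² × 0.1924 / 0.038² ≈ 511.86 → 512.
At a 31% response rate, contacts needed = 512 / 0.31 ≈ 1651.61 → 1652.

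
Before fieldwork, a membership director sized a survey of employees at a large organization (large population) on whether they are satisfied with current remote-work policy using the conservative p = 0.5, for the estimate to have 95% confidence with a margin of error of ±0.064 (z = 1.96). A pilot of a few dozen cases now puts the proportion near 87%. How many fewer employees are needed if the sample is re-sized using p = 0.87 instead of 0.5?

Conservative (p = 0.5): n = 1.96² × 0.25 / 0.064² ≈ 234.47 → 235.
Using p = 0.87: p(1−p) = 0.1131, so n = 1.96² × 0.1131 / 0.064² ≈ 106.08 → 107.
Reduction: 235 − 107 = 128.

128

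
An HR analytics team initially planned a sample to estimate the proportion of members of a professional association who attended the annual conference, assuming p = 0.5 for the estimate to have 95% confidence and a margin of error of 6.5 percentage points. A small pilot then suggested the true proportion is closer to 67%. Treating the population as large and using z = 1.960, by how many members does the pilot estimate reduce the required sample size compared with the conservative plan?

26

Conservative (p = 0.5): n = 1.960² × 0.25 / 0.065² ≈ 227.31 → 228.
Using p = 0.67: p(1−p) = 0.2211, so n = 1.960² × 0.2211 / 0.065² ≈ 201.04 → 202.
Reduction: 228 − 202 = 26.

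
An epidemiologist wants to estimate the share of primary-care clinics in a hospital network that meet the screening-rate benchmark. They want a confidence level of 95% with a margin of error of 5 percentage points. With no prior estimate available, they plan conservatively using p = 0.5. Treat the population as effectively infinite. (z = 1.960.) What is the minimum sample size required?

With p = 0.5, p(1−p) = 0.25.
n = z²·p(1−p)/E² = 1.960² × 0.2500 / 0.050² = 3.8416 × 0.2500 / 0.002500 ≈ 384.16.
Rounding up gives n = 385.

385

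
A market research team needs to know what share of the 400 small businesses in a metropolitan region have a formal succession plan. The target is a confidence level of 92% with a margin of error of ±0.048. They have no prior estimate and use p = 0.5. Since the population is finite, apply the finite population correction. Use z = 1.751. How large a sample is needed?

182

Unadjusted: n₀ = 1.751² × 0.50 × 0.50 / 0.048² ≈ 332.68, so n₀ = 333.
Finite population correction with N = 400: n = n₀ / (1 + (n₀−1)/N) = 333 / (1 + 332/400) = 333 / 1.8300 ≈ 181.97.
Rounding up, n = 182.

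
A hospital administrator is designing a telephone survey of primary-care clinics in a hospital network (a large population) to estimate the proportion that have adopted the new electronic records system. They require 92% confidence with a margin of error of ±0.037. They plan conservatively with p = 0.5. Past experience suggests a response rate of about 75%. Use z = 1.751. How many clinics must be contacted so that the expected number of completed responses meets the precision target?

Completed interviews needed: n₀ = 1.751² × 0.2500 / 0.037² ≈ 559.90 → 560.
At a 75% response rate, contacts needed = 560 / 0.75 ≈ 746.67 → 747.

747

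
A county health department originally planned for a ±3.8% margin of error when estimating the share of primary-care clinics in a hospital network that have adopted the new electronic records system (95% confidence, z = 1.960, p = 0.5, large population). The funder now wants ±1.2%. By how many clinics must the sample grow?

At ±3.8%: n = 1.960² × 0.2500 / 0.038² ≈ 665.10 → 666.
At ±1.2%: n = 1.960² × 0.2500 / 0.012² ≈ 6669.44 → 6670.
Additional respondents: 6670 − 666 = 6004.

6004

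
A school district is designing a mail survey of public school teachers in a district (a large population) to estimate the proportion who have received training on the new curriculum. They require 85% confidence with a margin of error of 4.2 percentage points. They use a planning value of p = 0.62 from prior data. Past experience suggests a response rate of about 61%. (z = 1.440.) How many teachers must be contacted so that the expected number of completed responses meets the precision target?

455

Completed interviews needed: n₀ = 1.440² × 0.2356 / 0.042² ≈ 276.95 → 277.
At a 61% response rate, contacts needed = 277 / 0.61 ≈ 454.10 → 455.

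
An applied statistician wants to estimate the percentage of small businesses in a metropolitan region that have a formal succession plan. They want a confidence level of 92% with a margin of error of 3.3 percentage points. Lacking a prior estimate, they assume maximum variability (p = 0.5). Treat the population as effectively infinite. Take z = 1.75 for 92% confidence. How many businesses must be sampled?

704

With p = 0.5, p(1−p) = 0.25.
n = z²·p(1−p)/E² = 1.75² × 0.2500 / 0.033² = 3.0625 × 0.2500 / 0.001089 ≈ 703.05.
Rounding up gives n = 704.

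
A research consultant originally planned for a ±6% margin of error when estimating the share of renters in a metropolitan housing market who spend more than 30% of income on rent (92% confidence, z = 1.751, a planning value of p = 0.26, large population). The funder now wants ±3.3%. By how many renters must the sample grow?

378

At ±6%: n = 1.751² × 0.1924 / 0.060² ≈ 163.86 → 164.
At ±3.3%: n = 1.751² × 0.1924 / 0.033² ≈ 541.69 → 542.
Additional respondents: 542 − 164 = 378.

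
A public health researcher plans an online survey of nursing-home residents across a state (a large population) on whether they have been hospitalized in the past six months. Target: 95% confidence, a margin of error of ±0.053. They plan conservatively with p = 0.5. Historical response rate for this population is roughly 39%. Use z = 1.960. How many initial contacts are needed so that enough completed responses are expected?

Completed interviews needed: n₀ = 1.960² × 0.2500 / 0.053² ≈ 341.90 → 342.
At a 39% response rate, contacts needed = 342 / 0.39 ≈ 876.92 → 877.

877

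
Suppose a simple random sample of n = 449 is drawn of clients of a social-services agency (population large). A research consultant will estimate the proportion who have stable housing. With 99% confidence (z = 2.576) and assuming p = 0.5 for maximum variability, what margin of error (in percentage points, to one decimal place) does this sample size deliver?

SE(p̂) = √[p(1−p)/n] = √[0.2500/449] = 0.02360.
E = z × SE = 2.576 × 0.02360 = 0.06078, or 6.1 percentage points.

6.1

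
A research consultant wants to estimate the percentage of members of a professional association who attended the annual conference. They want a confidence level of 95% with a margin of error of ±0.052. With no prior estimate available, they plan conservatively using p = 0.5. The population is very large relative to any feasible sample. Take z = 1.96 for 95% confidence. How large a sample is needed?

356

With p = 0.5, p(1−p) = 0.25.
n = z²·p(1−p)/E² = 1.96² × 0.2500 / 0.052² = 3.8416 × 0.2500 / 0.002704 ≈ 355.18.
Rounding up gives n = 356.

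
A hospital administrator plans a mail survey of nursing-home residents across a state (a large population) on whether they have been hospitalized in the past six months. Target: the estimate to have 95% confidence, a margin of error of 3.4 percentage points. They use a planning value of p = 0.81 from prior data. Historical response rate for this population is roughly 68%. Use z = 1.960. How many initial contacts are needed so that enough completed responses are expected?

Completed interviews needed: n₀ = 1.960² × 0.1539 / 0.034² ≈ 511.44 → 512.
At a 68% response rate, contacts needed = 512 / 0.68 ≈ 752.94 → 753.

753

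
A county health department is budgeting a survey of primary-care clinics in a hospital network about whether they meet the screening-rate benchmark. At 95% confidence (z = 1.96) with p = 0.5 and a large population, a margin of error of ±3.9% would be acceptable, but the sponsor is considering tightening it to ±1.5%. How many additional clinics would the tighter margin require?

3637

At ±3.9%: n = 1.96² × 0.2500 / 0.039² ≈ 631.43 → 632.
At ±1.5%: n = 1.96² × 0.2500 / 0.015² ≈ 4268.44 → 4269.
Additional respondents: 4269 − 632 = 3637.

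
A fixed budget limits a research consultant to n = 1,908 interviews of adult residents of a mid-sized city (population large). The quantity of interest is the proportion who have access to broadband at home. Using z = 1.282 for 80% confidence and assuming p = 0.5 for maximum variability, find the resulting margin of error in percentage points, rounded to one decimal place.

SE(p̂) = √[p(1−p)/n] = √[0.2500/1908] = 0.01145.
E = z × SE = 1.282 × 0.01145 = 0.01467, or 1.5 percentage points.

1.5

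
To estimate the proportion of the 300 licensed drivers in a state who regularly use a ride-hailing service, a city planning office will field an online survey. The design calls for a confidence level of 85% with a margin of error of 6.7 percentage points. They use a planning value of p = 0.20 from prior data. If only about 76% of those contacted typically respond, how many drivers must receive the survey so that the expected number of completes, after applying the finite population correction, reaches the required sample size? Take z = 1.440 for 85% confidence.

Completed interviews needed (unadjusted): n₀ = 1.440² × 0.1600 / 0.067² ≈ 73.91 → 74.
FPC for N = 300: n = 74 / (1 + 73/300) = 74 / 1.2433 ≈ 59.52 → 60.
At a 76% response rate, contacts needed = 60 / 0.76 ≈ 78.95 → 79.

79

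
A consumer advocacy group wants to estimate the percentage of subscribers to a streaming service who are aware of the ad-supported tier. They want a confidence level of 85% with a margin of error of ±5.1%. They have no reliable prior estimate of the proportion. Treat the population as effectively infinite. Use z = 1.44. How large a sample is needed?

200

With no prior estimate, use p = 0.5, giving p(1−p) = 0.25.
n = z²·p(1−p)/E² = 1.44² × 0.2500 / 0.051² = 2.0736 × 0.2500 / 0.002601 ≈ 199.31.
Rounding up gives n = 200.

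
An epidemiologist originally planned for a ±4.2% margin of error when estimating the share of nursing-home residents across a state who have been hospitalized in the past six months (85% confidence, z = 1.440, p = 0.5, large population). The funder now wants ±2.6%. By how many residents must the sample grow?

At ±4.2%: n = 1.440² × 0.2500 / 0.042² ≈ 293.88 → 294.
At ±2.6%: n = 1.440² × 0.2500 / 0.026² ≈ 766.86 → 767.
Additional respondents: 767 − 294 = 473.

473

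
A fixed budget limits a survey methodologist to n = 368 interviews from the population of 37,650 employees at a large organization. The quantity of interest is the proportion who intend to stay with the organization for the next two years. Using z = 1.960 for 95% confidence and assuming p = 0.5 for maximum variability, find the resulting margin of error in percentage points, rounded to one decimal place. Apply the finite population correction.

Finite-population factor: (N−n)/(N−1) = (37650−368)/(37650−1) = 0.9903.
SE(p̂) = √[p(1−p)/n · (N−n)/(N−1)] = √[0.2500/368 × 0.9903] = 0.02594.
E = z × SE = 1.960 × 0.02594 = 0.05084 ≈ 5.1 percentage points.

5.1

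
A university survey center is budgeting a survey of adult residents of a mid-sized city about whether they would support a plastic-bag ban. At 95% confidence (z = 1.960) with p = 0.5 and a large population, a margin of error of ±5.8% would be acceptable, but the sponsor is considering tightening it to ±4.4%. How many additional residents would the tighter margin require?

211

At ±5.8%: n = 1.960² × 0.2500 / 0.058² ≈ 285.49 → 286.
At ±4.4%: n = 1.960² × 0.2500 / 0.044² ≈ 496.07 → 497.
Additional respondents: 497 − 286 = 211.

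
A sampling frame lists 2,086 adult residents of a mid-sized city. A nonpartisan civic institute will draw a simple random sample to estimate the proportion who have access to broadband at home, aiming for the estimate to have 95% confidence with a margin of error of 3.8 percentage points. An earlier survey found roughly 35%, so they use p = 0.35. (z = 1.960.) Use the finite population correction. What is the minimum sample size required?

Unadjusted: n₀ = 1.960² × 0.35 × 0.65 / 0.038² ≈ 605.24, so n₀ = 606.
Finite population correction with N = 2,086: n = n₀ / (1 + (n₀−1)/N) = 606 / (1 + 605/2086) = 606 / 1.2900 ≈ 469.76.
Rounding up, n = 470.

470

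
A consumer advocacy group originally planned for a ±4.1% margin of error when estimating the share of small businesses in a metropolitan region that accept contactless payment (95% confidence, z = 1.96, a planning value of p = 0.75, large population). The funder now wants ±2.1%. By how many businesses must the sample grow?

At ±4.1%: n = 1.96² × 0.1875 / 0.041² ≈ 428.49 → 429.
At ±2.1%: n = 1.96² × 0.1875 / 0.021² ≈ 1633.33 → 1634.
Additional respondents: 1634 − 429 = 1205.

1205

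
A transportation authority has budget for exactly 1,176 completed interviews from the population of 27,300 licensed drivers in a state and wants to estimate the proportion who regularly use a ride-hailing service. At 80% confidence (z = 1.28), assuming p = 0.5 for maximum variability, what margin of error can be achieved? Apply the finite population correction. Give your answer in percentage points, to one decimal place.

Finite-population factor: (N−n)/(N−1) = (27300−1176)/(27300−1) = 0.9570.
SE(p̂) = √[p(1−p)/n · (N−n)/(N−1)] = √[0.2500/1176 × 0.9570] = 0.01426.
E = z × SE = 1.28 × 0.01426 = 0.01826 ≈ 1.8 percentage points.

1.8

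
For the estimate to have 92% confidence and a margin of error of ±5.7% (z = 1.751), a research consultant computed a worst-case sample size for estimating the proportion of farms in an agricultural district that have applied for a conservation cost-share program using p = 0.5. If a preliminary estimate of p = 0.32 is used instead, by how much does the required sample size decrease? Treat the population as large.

Conservative (p = 0.5): n = 1.751² × 0.25 / 0.057² ≈ 235.92 → 236.
Using p = 0.32: p(1−p) = 0.2176, so n = 1.751² × 0.2176 / 0.057² ≈ 205.34 → 206.
Reduction: 236 − 206 = 30.

30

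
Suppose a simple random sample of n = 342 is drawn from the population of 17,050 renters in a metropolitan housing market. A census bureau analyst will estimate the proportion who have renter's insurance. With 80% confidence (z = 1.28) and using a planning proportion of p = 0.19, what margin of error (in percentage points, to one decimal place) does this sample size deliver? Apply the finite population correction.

Finite-population factor: (N−n)/(N−1) = (17050−342)/(17050−1) = 0.9800.
SE(p̂) = √[p(1−p)/n · (N−n)/(N−1)] = √[0.1539/342 × 0.9800] = 0.02100.
E = z × SE = 1.28 × 0.02100 = 0.02688 ≈ 2.7 percentage points.

2.7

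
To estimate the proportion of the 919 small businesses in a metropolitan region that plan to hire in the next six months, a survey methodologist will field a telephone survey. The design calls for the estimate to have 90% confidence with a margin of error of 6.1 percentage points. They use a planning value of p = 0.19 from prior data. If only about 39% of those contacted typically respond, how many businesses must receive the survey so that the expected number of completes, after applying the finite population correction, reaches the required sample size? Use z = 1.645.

257

Completed interviews needed (unadjusted): n₀ = 1.645² × 0.1539 / 0.061² ≈ 111.92 → 112.
FPC for N = 919: n = 112 / (1 + 111/919) = 112 / 1.1208 ≈ 99.93 → 100.
At a 39% response rate, contacts needed = 100 / 0.39 ≈ 256.41 → 257.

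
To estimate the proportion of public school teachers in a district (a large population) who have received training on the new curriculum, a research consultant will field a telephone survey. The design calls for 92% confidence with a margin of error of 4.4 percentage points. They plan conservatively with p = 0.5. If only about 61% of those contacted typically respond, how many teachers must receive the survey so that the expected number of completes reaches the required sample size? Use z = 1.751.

650

Completed interviews needed: n₀ = 1.751² × 0.2500 / 0.044² ≈ 395.92 → 396.
At a 61% response rate, contacts needed = 396 / 0.61 ≈ 649.18 → 650.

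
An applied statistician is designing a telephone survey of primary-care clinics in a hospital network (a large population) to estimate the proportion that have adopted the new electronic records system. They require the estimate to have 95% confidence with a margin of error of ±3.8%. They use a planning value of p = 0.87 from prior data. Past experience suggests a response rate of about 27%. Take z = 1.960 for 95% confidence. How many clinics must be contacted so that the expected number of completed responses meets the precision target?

1115

Completed interviews needed: n₀ = 1.960² × 0.1131 / 0.038² ≈ 300.89 → 301.
At a 27% response rate, contacts needed = 301 / 0.27 ≈ 1114.81 → 1115.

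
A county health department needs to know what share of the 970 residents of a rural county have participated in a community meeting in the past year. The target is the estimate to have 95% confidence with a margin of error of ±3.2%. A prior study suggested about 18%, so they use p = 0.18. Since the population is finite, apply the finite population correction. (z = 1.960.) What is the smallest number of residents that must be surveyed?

353

Unadjusted: n₀ = 1.960² × 0.18 × 0.82 / 0.032² ≈ 553.73, so n₀ = 554.
Finite population correction with N = 970: n = n₀ / (1 + (n₀−1)/N) = 554 / (1 + 553/970) = 554 / 1.5701 ≈ 352.84.
Rounding up, n = 353.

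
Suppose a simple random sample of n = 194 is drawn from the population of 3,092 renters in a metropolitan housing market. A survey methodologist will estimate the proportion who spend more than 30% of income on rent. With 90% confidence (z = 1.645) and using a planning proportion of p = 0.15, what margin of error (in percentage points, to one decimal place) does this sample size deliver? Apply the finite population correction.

Finite-population factor: (N−n)/(N−1) = (3092−194)/(3092−1) = 0.9376.
SE(p̂) = √[p(1−p)/n · (N−n)/(N−1)] = √[0.1275/194 × 0.9376] = 0.02482.
E = z × SE = 1.645 × 0.02482 = 0.04083 ≈ 4.1 percentage points.

4.1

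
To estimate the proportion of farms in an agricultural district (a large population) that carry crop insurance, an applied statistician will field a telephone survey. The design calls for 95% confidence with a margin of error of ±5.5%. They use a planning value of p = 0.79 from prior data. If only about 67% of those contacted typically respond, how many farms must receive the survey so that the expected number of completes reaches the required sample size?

For 95% confidence, z = 1.960.
Completed interviews needed: n₀ = 1.960² × 0.1659 / 0.055² ≈ 210.68 → 211.
At a 67% response rate, contacts needed = 211 / 0.67 ≈ 314.93 → 315.

315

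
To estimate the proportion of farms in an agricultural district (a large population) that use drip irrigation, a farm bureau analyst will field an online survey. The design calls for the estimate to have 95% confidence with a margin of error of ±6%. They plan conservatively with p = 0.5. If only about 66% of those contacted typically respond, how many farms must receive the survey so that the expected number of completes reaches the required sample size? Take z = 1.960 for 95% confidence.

Completed interviews needed: n₀ = 1.960² × 0.2500 / 0.060² ≈ 266.78 → 267.
At a 66% response rate, contacts needed = 267 / 0.66 ≈ 404.55 → 405.

405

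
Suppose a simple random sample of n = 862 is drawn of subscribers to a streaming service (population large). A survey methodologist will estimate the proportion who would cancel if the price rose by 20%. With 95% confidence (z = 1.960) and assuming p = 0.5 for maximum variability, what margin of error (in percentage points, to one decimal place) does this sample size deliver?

3.3

SE(p̂) = √[p(1−p)/n] = √[0.2500/862] = 0.01703.
E = z × SE = 1.960 × 0.01703 = 0.03338, or 3.3 percentage points.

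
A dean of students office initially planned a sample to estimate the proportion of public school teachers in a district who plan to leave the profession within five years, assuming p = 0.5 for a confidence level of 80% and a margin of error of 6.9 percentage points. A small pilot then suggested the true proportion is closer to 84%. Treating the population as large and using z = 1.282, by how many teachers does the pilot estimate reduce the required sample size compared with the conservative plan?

Conservative (p = 0.5): n = 1.282² × 0.25 / 0.069² ≈ 86.30 → 87.
Using p = 0.84: p(1−p) = 0.1344, so n = 1.282² × 0.1344 / 0.069² ≈ 46.40 → 47.
Reduction: 87 − 47 = 40.

40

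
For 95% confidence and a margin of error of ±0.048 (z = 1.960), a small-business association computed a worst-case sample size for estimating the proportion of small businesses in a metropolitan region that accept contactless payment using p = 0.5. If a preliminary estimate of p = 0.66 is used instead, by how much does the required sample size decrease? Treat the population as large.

42

Conservative (p = 0.5): n = 1.960² × 0.25 / 0.048² ≈ 416.84 → 417.
Using p = 0.66: p(1−p) = 0.2244, so n = 1.960² × 0.2244 / 0.048² ≈ 374.16 → 375.
Reduction: 417 − 375 = 42.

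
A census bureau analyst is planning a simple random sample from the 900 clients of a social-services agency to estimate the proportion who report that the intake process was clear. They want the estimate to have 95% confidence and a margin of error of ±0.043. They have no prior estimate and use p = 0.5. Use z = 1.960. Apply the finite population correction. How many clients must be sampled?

330

Unadjusted: n₀ = 1.960² × 0.50 × 0.50 / 0.043² ≈ 519.42, so n₀ = 520.
Finite population correction with N = 900: n = n₀ / (1 + (n₀−1)/N) = 520 / (1 + 519/900) = 520 / 1.5767 ≈ 329.81.
Rounding up, n = 330.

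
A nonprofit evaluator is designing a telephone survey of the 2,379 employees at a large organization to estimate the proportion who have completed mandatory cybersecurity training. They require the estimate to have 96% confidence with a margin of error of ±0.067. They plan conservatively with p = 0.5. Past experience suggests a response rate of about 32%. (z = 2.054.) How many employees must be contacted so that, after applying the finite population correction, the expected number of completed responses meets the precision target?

669

Completed interviews needed (unadjusted): n₀ = 2.054² × 0.2500 / 0.067² ≈ 234.96 → 235.
FPC for N = 2,379: n = 235 / (1 + 234/2379) = 235 / 1.0984 ≈ 213.96 → 214.
At a 32% response rate, contacts needed = 214 / 0.32 ≈ 668.75 → 669.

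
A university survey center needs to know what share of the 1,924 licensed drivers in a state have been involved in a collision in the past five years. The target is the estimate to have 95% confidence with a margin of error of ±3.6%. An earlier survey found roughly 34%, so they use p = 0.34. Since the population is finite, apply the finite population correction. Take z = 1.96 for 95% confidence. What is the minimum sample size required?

495

Unadjusted: n₀ = 1.96² × 0.34 × 0.66 / 0.036² ≈ 665.17, so n₀ = 666.
Finite population correction with N = 1,924: n = n₀ / (1 + (n₀−1)/N) = 666 / (1 + 665/1924) = 666 / 1.3456 ≈ 494.93.
Rounding up, n = 495.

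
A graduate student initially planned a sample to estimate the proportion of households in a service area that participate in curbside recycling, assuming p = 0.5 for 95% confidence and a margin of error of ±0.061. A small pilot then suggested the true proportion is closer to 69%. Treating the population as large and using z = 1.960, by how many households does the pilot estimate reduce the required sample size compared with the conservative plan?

38

Conservative (p = 0.5): n = 1.960² × 0.25 / 0.061² ≈ 258.10 → 259.
Using p = 0.69: p(1−p) = 0.2139, so n = 1.960² × 0.2139 / 0.061² ≈ 220.83 → 221.
Reduction: 259 − 221 = 38.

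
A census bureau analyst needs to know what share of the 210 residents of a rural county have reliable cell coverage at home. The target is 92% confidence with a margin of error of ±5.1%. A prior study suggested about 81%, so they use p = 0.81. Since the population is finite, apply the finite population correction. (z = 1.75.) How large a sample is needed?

Unadjusted: n₀ = 1.75² × 0.81 × 0.19 / 0.051² ≈ 181.21, so n₀ = 182.
Finite population correction with N = 210: n = n₀ / (1 + (n₀−1)/N) = 182 / (1 + 181/210) = 182 / 1.8619 ≈ 97.75.
Rounding up, n = 98.

98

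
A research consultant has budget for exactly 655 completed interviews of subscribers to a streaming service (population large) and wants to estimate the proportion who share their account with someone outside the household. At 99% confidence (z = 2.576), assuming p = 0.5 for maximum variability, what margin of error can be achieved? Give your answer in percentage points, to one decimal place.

SE(p̂) = √[p(1−p)/n] = √[0.2500/655] = 0.01954.
E = z × SE = 2.576 × 0.01954 = 0.05033, or 5.0 percentage points.

5.0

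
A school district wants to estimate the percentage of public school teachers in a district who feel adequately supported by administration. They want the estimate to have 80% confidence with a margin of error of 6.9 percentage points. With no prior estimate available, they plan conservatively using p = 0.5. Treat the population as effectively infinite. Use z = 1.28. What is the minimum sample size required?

87

With p = 0.5, p(1−p) = 0.25.
n = z²·p(1−p)/E² = 1.28² × 0.2500 / 0.069² = 1.6384 × 0.2500 / 0.004761 ≈ 86.03.
Rounding up gives n = 87.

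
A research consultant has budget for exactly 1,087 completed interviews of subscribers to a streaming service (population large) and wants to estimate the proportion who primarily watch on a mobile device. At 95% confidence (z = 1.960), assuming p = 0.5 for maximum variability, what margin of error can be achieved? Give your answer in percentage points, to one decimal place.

SE(p̂) = √[p(1−p)/n] = √[0.2500/1087] = 0.01517.
E = z × SE = 1.960 × 0.01517 = 0.02972, or 3.0 percentage points.

3.0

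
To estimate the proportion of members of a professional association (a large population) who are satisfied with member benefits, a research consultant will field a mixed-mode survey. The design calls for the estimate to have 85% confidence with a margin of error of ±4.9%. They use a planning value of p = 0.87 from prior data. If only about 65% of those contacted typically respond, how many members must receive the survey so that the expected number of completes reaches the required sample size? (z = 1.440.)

Completed interviews needed: n₀ = 1.440² × 0.1131 / 0.049² ≈ 97.68 → 98.
At a 65% response rate, contacts needed = 98 / 0.65 ≈ 150.77 → 151.

151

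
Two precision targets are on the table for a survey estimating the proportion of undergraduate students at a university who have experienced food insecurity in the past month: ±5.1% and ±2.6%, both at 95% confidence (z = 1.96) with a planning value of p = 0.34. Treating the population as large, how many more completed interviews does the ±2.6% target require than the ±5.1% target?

At ±5.1%: n = 1.96² × 0.2244 / 0.051² ≈ 331.43 → 332.
At ±2.6%: n = 1.96² × 0.2244 / 0.026² ≈ 1275.23 → 1276.
Additional respondents: 1276 − 332 = 944.

944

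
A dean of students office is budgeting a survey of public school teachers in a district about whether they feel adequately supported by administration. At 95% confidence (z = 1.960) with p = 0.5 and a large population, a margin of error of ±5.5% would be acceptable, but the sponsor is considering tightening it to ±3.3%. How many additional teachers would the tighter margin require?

At ±5.5%: n = 1.960² × 0.2500 / 0.055² ≈ 317.49 → 318.
At ±3.3%: n = 1.960² × 0.2500 / 0.033² ≈ 881.91 → 882.
Additional respondents: 882 − 318 = 564.

564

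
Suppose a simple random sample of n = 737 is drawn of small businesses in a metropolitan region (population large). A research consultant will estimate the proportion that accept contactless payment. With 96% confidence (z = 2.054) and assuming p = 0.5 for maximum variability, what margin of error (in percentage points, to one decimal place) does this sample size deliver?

SE(p̂) = √[p(1−p)/n] = √[0.2500/737] = 0.01842.
E = z × SE = 2.054 × 0.01842 = 0.03783, or 3.8 percentage points.

3.8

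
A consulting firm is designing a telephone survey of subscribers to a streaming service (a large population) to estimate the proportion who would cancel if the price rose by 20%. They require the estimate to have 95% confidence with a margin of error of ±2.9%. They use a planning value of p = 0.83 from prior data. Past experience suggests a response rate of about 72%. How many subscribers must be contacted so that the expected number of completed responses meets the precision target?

896

For 95% confidence, z = 1.960.
Completed interviews needed: n₀ = 1.960² × 0.1411 / 0.029² ≈ 644.53 → 645.
At a 72% response rate, contacts needed = 645 / 0.72 ≈ 895.83 → 896.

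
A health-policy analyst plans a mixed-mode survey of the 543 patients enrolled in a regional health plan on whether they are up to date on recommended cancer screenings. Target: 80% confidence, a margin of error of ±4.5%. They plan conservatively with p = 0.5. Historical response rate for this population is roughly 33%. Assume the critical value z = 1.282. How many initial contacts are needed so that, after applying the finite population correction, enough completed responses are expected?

Completed interviews needed (unadjusted): n₀ = 1.282² × 0.2500 / 0.045² ≈ 202.90 → 203.
FPC for N = 543: n = 203 / (1 + 202/543) = 203 / 1.3720 ≈ 147.96 → 148.
At a 33% response rate, contacts needed = 148 / 0.33 ≈ 448.48 → 449.

449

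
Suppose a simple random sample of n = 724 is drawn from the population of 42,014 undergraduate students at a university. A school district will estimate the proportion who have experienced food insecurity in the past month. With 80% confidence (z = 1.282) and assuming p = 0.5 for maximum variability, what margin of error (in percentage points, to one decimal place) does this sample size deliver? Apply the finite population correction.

2.4

Finite-population factor: (N−n)/(N−1) = (42014−724)/(42014−1) = 0.9828.
SE(p̂) = √[p(1−p)/n · (N−n)/(N−1)] = √[0.2500/724 × 0.9828] = 0.01842.
E = z × SE = 1.282 × 0.01842 = 0.02362 ≈ 2.4 percentage points.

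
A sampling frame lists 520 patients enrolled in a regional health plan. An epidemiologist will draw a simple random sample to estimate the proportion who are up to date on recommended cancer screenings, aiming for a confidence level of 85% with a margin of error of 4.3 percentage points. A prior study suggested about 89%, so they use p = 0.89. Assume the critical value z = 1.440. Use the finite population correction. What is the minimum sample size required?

Unadjusted: n₀ = 1.440² × 0.89 × 0.11 / 0.043² ≈ 109.79, so n₀ = 110.
Finite population correction with N = 520: n = n₀ / (1 + (n₀−1)/N) = 110 / (1 + 109/520) = 110 / 1.2096 ≈ 90.94.
Rounding up, n = 91.

91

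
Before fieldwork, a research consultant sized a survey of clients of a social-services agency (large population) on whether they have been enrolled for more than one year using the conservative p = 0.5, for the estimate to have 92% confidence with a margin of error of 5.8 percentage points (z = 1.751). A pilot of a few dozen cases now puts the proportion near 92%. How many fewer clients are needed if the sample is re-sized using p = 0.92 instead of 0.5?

160

Conservative (p = 0.5): n = 1.751² × 0.25 / 0.058² ≈ 227.85 → 228.
Using p = 0.92: p(1−p) = 0.0736, so n = 1.751² × 0.0736 / 0.058² ≈ 67.08 → 68.
Reduction: 228 − 68 = 160.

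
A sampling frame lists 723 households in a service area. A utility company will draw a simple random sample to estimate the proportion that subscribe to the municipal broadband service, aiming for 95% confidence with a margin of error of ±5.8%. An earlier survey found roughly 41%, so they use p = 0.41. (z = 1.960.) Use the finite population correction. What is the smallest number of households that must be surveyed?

201

Unadjusted: n₀ = 1.960² × 0.41 × 0.59 / 0.058² ≈ 276.24, so n₀ = 277.
Finite population correction with N = 723: n = n₀ / (1 + (n₀−1)/N) = 277 / (1 + 276/723) = 277 / 1.3817 ≈ 200.47.
Rounding up, n = 201.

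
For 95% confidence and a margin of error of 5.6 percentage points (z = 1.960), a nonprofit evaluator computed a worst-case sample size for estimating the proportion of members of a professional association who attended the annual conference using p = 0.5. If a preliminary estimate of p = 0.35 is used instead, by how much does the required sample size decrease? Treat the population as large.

28

Conservative (p = 0.5): n = 1.960² × 0.25 / 0.056² ≈ 306.25 → 307.
Using p = 0.35: p(1−p) = 0.2275, so n = 1.960² × 0.2275 / 0.056² ≈ 278.69 → 279.
Reduction: 307 − 279 = 28.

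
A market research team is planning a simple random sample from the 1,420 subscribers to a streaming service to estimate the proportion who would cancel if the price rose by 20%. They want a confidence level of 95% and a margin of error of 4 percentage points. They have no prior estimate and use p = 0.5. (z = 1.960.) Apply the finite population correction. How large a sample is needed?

423

Unadjusted: n₀ = 1.960² × 0.50 × 0.50 / 0.040² ≈ 600.25, so n₀ = 601.
Finite population correction with N = 1,420: n = n₀ / (1 + (n₀−1)/N) = 601 / (1 + 600/1420) = 601 / 1.4225 ≈ 422.49.
Rounding up, n = 423.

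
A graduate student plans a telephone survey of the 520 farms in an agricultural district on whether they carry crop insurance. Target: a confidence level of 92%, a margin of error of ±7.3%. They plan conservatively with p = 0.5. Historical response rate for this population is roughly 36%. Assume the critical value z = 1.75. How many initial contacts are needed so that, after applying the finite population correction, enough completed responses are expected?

Completed interviews needed (unadjusted): n₀ = 1.75² × 0.2500 / 0.073² ≈ 143.67 → 144.
FPC for N = 520: n = 144 / (1 + 143/520) = 144 / 1.2750 ≈ 112.94 → 113.
At a 36% response rate, contacts needed = 113 / 0.36 ≈ 313.89 → 314.

314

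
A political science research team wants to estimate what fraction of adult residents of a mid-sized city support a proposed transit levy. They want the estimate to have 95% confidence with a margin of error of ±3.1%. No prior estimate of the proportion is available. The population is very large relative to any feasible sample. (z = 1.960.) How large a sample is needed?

With no prior estimate, use p = 0.5, giving p(1−p) = 0.25.
n = z²·p(1−p)/E² = 1.960² × 0.2500 / 0.031² = 3.8416 × 0.2500 / 0.000961 ≈ 999.38.
Rounding up gives n = 1000.

1000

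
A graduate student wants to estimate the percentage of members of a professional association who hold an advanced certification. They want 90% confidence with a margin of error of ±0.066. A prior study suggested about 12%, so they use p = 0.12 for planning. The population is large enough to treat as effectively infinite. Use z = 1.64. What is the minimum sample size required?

With p = 0.12, p(1−p) = 0.1056.
n = z²·p(1−p)/E² = 1.64² × 0.1056 / 0.066² = 2.6896 × 0.1056 / 0.004356 ≈ 65.20.
Rounding up gives n = 66.

66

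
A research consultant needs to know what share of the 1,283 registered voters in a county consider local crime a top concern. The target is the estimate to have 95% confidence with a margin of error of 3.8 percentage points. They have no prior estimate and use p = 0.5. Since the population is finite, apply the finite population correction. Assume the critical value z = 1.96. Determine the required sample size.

Unadjusted: n₀ = 1.96² × 0.50 × 0.50 / 0.038² ≈ 665.10, so n₀ = 666.
Finite population correction with N = 1,283: n = n₀ / (1 + (n₀−1)/N) = 666 / (1 + 665/1283) = 666 / 1.5183 ≈ 438.64.
Rounding up, n = 439.

439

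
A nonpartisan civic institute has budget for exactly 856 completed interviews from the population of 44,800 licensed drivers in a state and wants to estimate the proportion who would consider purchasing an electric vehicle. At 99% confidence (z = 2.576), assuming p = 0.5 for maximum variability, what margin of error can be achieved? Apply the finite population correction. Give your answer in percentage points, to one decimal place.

Finite-population factor: (N−n)/(N−1) = (44800−856)/(44800−1) = 0.9809.
SE(p̂) = √[p(1−p)/n · (N−n)/(N−1)] = √[0.2500/856 × 0.9809] = 0.01693.
E = z × SE = 2.576 × 0.01693 = 0.04360 ≈ 4.4 percentage points.

4.4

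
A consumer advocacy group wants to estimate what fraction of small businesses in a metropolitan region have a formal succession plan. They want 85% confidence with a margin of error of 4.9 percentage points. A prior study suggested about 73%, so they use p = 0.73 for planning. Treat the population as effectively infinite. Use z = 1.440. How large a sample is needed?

171

With p = 0.73, p(1−p) = 0.1971.
n = z²·p(1−p)/E² = 1.440² × 0.1971 / 0.049² = 2.0736 × 0.1971 / 0.002401 ≈ 170.22.
Rounding up gives n = 171.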